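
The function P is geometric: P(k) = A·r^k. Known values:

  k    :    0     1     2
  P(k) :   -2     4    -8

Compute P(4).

Consecutive ratio: 4/(-2) = -2, and -8/4 = -2, so r = -2.
Then A·(-2)^0 = -2 gives A = -2, and P(k) = -2·(-2)^k.
P(4) = -2·(-2)^4 = -32.

-32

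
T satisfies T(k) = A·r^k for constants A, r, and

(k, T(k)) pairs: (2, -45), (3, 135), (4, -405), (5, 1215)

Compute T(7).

Consecutive ratio: 135/(-45) = -3, and -405/135 = -3, so r = -3.
Then A·(-3)^2 = -45 gives A = -5, and T(k) = -5·(-3)^k.
T(7) = -5·(-3)^7 = 10935.

10935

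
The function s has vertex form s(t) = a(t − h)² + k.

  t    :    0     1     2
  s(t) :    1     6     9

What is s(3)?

10

First differences 5, 3; second difference -2 = 2a, so a = -1.
Expanding, the t-coefficient is −2ah = 2h; matching it to the data gives h = 3, and then k = 10.
So s(t) = -1(t − 3)² + 10.
s(3) = -1·0² + 10 = 10.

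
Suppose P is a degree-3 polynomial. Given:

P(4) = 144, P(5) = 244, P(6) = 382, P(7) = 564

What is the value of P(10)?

Write P(k) = ak³ + bk² + ck + d; the 4 given values yield a linear system in the 4 coefficients.
Solving, P(k) = k³ + 4k² + 3k + 4.
Then P(10) = 1434.

1434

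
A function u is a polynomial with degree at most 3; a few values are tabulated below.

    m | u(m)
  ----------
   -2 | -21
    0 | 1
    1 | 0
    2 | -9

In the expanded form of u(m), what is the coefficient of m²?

-4

Write u(m) = am³ + bm² + cm + d; the 4 given values yield a linear system in the 4 coefficients.
Solving, the leading coefficient vanishes, and u(m) = -4m² + 3m + 1.
The coefficient of m² is -4.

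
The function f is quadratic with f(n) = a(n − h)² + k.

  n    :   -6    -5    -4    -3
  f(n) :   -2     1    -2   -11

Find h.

First differences 3, -3, -9; second difference -6 = 2a, so a = -3.
Expanding, the n-coefficient is −2ah = 6h; matching it to the data gives h = -5, and then k = 1.
So f(n) = -3(n + 5)² + 1.
Hence h = -5.

-5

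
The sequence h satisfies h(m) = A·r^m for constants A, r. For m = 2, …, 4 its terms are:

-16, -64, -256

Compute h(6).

-4096

Consecutive ratio: -64/(-16) = 4, and -256/(-64) = 4, so r = 4.
Then A·4^2 = -16 gives A = -1, and h(m) = -1·4^m.
h(6) = -1·4^6 = -4096.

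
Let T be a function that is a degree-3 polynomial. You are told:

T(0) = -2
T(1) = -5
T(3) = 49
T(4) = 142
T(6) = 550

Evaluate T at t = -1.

-3

Write T(t) = at³ + bt² + ct + d; the 5 given values yield a linear system in the 4 coefficients.
Solving, T(t) = 3t³ - 2t² - 4t - 2.
Then T(-1) = -3.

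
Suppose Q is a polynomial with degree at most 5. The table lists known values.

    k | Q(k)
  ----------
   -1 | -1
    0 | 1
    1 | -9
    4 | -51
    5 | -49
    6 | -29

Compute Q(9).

Write Q(k) = ak^5 + bk^4 + ck³ + dk² + ek + p; the 6 given values yield a linear system in the 6 coefficients.
Solving, the top 2 coefficients vanish, and Q(k) = k³ - 6k² - 5k + 1.
Then Q(9) = 199.

199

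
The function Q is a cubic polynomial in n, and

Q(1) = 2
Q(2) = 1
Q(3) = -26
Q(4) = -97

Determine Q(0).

Write Q(n) = an³ + bn² + cn + d; the 4 given values yield a linear system in the 4 coefficients.
Solving, Q(n) = -3n³ + 5n² + 5n - 5.
Then Q(0) = -5.

-5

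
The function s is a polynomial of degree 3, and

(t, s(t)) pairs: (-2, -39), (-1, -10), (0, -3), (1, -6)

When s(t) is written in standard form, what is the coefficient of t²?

Write s(t) = at³ + bt² + ct + d; the 4 given values yield a linear system in the 4 coefficients.
Solving, s(t) = 2t³ - 5t² - 3.
The coefficient of t² is -5.

-5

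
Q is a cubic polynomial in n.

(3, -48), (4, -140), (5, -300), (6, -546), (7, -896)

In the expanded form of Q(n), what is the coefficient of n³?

-3

First differences: -92, -160, -246, -350. Second differences: -68, -86, -104. Third differences: -18, -18.
Level-3 differences are constant, so Q has degree 3.
Fitting a degree-3 polynomial gives Q(n) = -3n³ + 2n² + 5n.
The coefficient of n³ is -3.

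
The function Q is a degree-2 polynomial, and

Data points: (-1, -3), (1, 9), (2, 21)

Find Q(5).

81

Write Q(n) = an² + bn + c; the 3 given values yield a linear system in the 3 coefficients.
Solving, Q(n) = 2n² + 6n + 1.
Then Q(5) = 81.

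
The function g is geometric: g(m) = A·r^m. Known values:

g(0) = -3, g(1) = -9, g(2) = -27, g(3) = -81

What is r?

Consecutive ratio: -9/(-3) = 3, and -27/(-9) = 3, so r = 3.
Then A·3^0 = -3 gives A = -3, and g(m) = -3·3^m.

3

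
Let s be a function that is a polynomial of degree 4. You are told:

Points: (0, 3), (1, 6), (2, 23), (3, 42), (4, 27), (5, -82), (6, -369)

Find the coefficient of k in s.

-2

First differences: 3, 17, 19, -15, -109, -287. Second differences: 14, 2, -34, -94, -178. Third differences: -12, -36, -60, -84. Fourth differences: -24, -24, -24.
Level-4 differences are constant, so s has degree 4.
Fitting a degree-4 polynomial gives s(k) = -k^4 + 4k³ + 2k² - 2k + 3.
The coefficient of k is -2.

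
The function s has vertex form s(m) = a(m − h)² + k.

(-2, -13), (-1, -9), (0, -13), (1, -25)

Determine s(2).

-45

First differences 4, -4, -12; second difference -8 = 2a, so a = -4.
Expanding, the m-coefficient is −2ah = 8h; matching it to the data gives h = -1, and then k = -9.
So s(m) = -4(m + 1)² − 9.
s(2) = -4·3² − 9 = -45.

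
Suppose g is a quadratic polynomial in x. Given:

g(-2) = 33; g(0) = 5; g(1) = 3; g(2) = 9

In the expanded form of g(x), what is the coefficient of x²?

Write g(x) = ax² + bx + c; the 4 given values yield a linear system in the 3 coefficients.
Solving, g(x) = 4x² - 6x + 5.
The coefficient of x² is 4.

4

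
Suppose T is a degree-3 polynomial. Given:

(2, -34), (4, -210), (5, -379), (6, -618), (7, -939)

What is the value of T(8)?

-1354

Write T(n) = an³ + bn² + cn + d; the 5 given values yield a linear system in the 4 coefficients.
Solving, T(n) = -2n³ - 5n² - 2n + 6.
Then T(8) = -1354.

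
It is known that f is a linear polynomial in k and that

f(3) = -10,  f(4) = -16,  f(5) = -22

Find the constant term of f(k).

First differences: -6, -6.
Level-1 differences are constant, so f has degree 1.
Fitting a degree-1 polynomial gives f(k) = -6k + 8.
The constant term is f(0) = 8.

8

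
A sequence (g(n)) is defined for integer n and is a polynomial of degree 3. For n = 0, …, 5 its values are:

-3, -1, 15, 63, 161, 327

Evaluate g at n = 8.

First differences: 2, 16, 48, 98, 166. Second differences: 14, 32, 50, 68. Third differences: 18, 18, 18.
Level-3 differences are constant, so g has degree 3.
Fitting a degree-3 polynomial gives g(n) = 3n³ - 2n² + n - 3.
Then g(8) = 1413.

1413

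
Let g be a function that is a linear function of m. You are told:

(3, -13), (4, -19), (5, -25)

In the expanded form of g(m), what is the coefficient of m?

-6

First differences: -6, -6.
Level-1 differences are constant, so g has degree 1.
Fitting a degree-1 polynomial gives g(m) = -6m + 5.
The coefficient of m is -6.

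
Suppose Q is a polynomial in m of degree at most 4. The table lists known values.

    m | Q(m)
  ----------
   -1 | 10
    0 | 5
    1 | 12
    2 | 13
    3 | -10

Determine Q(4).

First differences: -5, 7, 1, -23. Second differences: 12, -6, -24. Third differences: -18, -18.
Level-3 differences are constant, so Q has degree 3.
Fitting a degree-3 polynomial gives Q(m) = -3m³ + 6m² + 4m + 5.
Then Q(4) = -75.

-75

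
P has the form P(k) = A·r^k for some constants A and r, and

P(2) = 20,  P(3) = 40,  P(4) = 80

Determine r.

2

Consecutive ratio: 40/20 = 2, and 80/40 = 2, so r = 2.
Then A·2^2 = 20 gives A = 5, and P(k) = 5·2^k.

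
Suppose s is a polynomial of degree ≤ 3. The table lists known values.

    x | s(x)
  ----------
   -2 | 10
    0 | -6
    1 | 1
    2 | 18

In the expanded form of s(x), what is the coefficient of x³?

0

Write s(x) = ax³ + bx² + cx + d; the 4 given values yield a linear system in the 4 coefficients.
Solving, the leading coefficient vanishes, and s(x) = 5x² + 2x - 6.
The coefficient of x³ is 0.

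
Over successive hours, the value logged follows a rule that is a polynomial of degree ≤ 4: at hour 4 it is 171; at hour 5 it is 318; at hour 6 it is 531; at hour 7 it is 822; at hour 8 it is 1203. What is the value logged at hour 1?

Write the value at k as s(k).
First differences: 147, 213, 291, 381. Second differences: 66, 78, 90. Third differences: 12, 12.
Level-3 differences are constant, so s has degree 3.
Fitting a degree-3 polynomial gives s(k) = 2k³ + 3k² - 2k + 3.
Then s(1) = 6.

6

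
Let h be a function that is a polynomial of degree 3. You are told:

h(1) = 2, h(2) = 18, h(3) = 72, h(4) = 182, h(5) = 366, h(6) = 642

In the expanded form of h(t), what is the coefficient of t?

-8

Write h(t) = at³ + bt² + ct + d; the 6 given values yield a linear system in the 4 coefficients.
Solving, h(t) = 3t³ + t² - 8t + 6.
The coefficient of t is -8.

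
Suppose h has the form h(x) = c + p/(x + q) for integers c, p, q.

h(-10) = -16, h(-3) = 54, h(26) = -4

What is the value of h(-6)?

-36

(h(x) − c)(x + q) = p for each data point; the three points give a linear system in c and q, then p follows.
Solving: c = -6, q = 4, p = 60, so h(x) = -6 + 60/(x + 4).
Then h(-6) = -6 + 60/(-2) = -36.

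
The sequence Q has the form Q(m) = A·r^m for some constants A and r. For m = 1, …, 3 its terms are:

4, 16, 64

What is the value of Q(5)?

1024

Consecutive ratio: 16/4 = 4, and 64/16 = 4, so r = 4.
Then A·4^1 = 4 gives A = 1, and Q(m) = 1·4^m.
Q(5) = 1·4^5 = 1024.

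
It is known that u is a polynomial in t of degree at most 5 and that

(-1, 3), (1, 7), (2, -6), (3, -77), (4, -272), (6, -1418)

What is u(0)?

4

Write u(t) = at^5 + bt^4 + ct³ + dt² + et + p; the 6 given values yield a linear system in the 6 coefficients.
Solving, the leading coefficient vanishes, and u(t) = -t^4 - t³ + 2t² + 3t + 4.
The constant term is u(0) = 4.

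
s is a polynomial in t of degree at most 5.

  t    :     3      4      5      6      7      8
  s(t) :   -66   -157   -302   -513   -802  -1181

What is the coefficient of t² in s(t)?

-3

Write s(t) = at^5 + bt^4 + ct³ + dt² + et + p; the 6 given values yield a linear system in the 6 coefficients.
Solving, the top 2 coefficients vanish, and s(t) = -2t³ - 3t² + 4t + 3.
The coefficient of t² is -3.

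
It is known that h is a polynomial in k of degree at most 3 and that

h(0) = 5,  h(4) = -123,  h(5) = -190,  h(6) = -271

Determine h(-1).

Write h(k) = ak³ + bk² + ck + d; the 4 given values yield a linear system in the 4 coefficients.
Solving, the leading coefficient vanishes, and h(k) = -7k² - 4k + 5.
Then h(-1) = 2.

2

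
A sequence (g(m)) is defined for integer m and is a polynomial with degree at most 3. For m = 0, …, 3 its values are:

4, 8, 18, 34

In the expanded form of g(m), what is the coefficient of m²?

First differences: 4, 10, 16. Second differences: 6, 6.
Level-2 differences are constant, so g has degree 2.
Fitting a degree-2 polynomial gives g(m) = 3m² + m + 4.
The coefficient of m² is 3.

3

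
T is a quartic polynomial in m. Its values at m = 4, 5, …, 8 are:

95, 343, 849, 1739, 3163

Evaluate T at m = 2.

-11

Write T(m) = am^4 + bm³ + cm² + dm + e; the 5 given values yield a linear system in the 5 coefficients.
Solving, T(m) = m^4 - m³ - 7m² + 3m + 3.
Then T(2) = -11.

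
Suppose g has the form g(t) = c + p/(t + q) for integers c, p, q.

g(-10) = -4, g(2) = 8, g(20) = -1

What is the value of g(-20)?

(g(t) − c)(t + q) = p for each data point; the three points give a linear system in c and q, then p follows.
Solving: c = -2, q = 0, p = 20, so g(t) = -2 + 20/(t + 0).
Then g(-20) = -2 + 20/(-20) = -3.

-3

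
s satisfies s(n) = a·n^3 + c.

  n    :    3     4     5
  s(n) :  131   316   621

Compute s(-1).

From s(3) = 131 and s(4) = 316: 27a + c = 131 and 64a + c = 316.
Subtracting: 37a = 185, so a = 5; then c = 131 − 5·27 = -4.
So s(n) = 5n³ − 4, and s(-1) = -9.

-9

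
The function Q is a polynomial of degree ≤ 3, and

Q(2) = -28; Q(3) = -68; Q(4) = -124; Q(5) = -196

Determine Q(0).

First differences: -40, -56, -72. Second differences: -16, -16.
Level-2 differences are constant, so Q has degree 2.
Fitting a degree-2 polynomial gives Q(k) = -8k² + 4.
Then Q(0) = 4.

4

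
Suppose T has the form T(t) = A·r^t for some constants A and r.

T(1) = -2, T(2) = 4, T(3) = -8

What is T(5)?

Consecutive ratio: 4/(-2) = -2, and -8/4 = -2, so r = -2.
Then A·(-2)^1 = -2 gives A = 1, and T(t) = 1·(-2)^t.
T(5) = 1·(-2)^5 = -32.

-32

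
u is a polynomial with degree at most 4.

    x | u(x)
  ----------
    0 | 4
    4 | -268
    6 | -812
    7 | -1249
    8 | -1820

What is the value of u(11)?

-4517

Write u(x) = ax^4 + bx³ + cx² + dx + e; the 5 given values yield a linear system in the 5 coefficients.
Solving, the leading coefficient vanishes, and u(x) = -3x³ - 4x² - 4x + 4.
Then u(11) = -4517.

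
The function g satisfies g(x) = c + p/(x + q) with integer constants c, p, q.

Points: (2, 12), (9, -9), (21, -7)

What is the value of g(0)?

(g(x) − c)(x + q) = p for each data point; the three points give a linear system in c and q, then p follows.
Solving: c = -6, q = -3, p = -18, so g(x) = -6 − 18/(x − 3).
Then g(0) = -6 − 18/(-3) = 0.

0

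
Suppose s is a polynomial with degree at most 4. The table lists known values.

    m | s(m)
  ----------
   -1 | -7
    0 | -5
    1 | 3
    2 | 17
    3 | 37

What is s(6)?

133

First differences: 2, 8, 14, 20. Second differences: 6, 6, 6.
Level-2 differences are constant, so s has degree 2.
Fitting a degree-2 polynomial gives s(m) = 3m² + 5m - 5.
Then s(6) = 133.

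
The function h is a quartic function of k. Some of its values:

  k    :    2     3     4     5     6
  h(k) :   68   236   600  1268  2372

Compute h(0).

8

Write h(k) = ak^4 + bk³ + ck² + dk + e; the 5 given values yield a linear system in the 5 coefficients.
Solving, h(k) = k^4 + 4k³ + 7k² - 8k + 8.
Then h(0) = 8.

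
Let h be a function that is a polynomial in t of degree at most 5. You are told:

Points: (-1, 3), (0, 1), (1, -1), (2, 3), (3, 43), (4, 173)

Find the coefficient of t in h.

-1

Write h(t) = at^5 + bt^4 + ct³ + dt² + et + p; the 6 given values yield a linear system in the 6 coefficients.
Solving, the leading coefficient vanishes, and h(t) = t^4 - t³ - t² - t + 1.
The coefficient of t is -1.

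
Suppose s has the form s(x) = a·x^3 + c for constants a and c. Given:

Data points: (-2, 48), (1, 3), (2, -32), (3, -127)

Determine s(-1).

13

From s(-2) = 48 and s(1) = 3: -8a + c = 48 and 1a + c = 3.
Subtracting: 9a = -45, so a = -5; then c = 48 − (-5)·(-8) = 8.
So s(x) = -5x³ + 8, and s(-1) = 13.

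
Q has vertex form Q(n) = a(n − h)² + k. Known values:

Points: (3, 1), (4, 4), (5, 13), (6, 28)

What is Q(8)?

First differences 3, 9, 15; second difference 6 = 2a, so a = 3.
Expanding, the n-coefficient is −2ah = -6h; matching it to the data gives h = 3, and then k = 1.
So Q(n) = 3(n − 3)² + 1.
Q(8) = 3·5² + 1 = 76.

76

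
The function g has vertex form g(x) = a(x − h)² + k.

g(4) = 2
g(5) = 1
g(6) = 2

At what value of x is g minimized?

5

First differences -1, 1; second difference 2 = 2a, so a = 1.
Expanding, the x-coefficient is −2ah = -2h; matching it to the data gives h = 5, and then k = 1.
So g(x) = 1(x − 5)² + 1.
Hence h = 5.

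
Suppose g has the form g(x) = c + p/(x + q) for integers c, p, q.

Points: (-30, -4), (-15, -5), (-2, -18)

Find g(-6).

(g(x) − c)(x + q) = p for each data point; the three points give a linear system in c and q, then p follows.
Solving: c = -3, q = 0, p = 30, so g(x) = -3 + 30/(x + 0).
Then g(-6) = -3 + 30/(-6) = -8.

-8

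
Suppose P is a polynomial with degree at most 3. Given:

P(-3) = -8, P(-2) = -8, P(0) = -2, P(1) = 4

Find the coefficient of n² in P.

1

Write P(n) = an³ + bn² + cn + d; the 4 given values yield a linear system in the 4 coefficients.
Solving, the leading coefficient vanishes, and P(n) = n² + 5n - 2.
The coefficient of n² is 1.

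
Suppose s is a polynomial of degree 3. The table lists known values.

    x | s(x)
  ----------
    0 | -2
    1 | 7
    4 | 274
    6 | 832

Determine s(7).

Write s(x) = ax³ + bx² + cx + d; the 4 given values yield a linear system in the 4 coefficients.
Solving, s(x) = 3x³ + 5x² + x - 2.
Then s(7) = 1279.

1279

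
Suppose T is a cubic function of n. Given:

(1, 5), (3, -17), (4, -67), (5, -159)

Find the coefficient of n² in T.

3

Write T(n) = an³ + bn² + cn + d; the 4 given values yield a linear system in the 4 coefficients.
Solving, T(n) = -2n³ + 3n² + 3n + 1.
The coefficient of n² is 3.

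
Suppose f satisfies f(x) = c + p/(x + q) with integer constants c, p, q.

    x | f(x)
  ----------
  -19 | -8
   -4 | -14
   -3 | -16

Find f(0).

(f(x) − c)(x + q) = p for each data point; the three points give a linear system in c and q, then p follows.
Solving: c = -6, q = -1, p = 40, so f(x) = -6 + 40/(x − 1).
Then f(0) = -6 + 40/(-1) = -46.

-46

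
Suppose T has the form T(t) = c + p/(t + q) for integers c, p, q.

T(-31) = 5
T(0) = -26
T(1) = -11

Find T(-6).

(T(t) − c)(t + q) = p for each data point; the three points give a linear system in c and q, then p follows.
Solving: c = 4, q = 1, p = -30, so T(t) = 4 − 30/(t + 1).
Then T(-6) = 4 − 30/(-5) = 10.

10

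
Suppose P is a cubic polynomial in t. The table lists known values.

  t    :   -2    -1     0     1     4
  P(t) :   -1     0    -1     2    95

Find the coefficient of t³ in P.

1

Write P(t) = at³ + bt² + ct + d; the 5 given values yield a linear system in the 4 coefficients.
Solving, P(t) = t³ + 2t² - 1.
The coefficient of t³ is 1.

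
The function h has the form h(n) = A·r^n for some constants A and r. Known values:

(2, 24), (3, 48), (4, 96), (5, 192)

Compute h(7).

768

Consecutive ratio: 48/24 = 2, and 96/48 = 2, so r = 2.
Then A·2^2 = 24 gives A = 6, and h(n) = 6·2^n.
h(7) = 6·2^7 = 768.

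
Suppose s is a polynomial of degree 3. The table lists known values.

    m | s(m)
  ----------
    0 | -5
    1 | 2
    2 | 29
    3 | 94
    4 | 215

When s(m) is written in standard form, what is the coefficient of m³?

First differences: 7, 27, 65, 121. Second differences: 20, 38, 56. Third differences: 18, 18.
Level-3 differences are constant, so s has degree 3.
Fitting a degree-3 polynomial gives s(m) = 3m³ + m² + 3m - 5.
The coefficient of m³ is 3.

3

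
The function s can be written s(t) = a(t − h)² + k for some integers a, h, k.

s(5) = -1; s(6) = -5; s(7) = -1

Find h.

6

First differences -4, 4; second difference 8 = 2a, so a = 4.
Expanding, the t-coefficient is −2ah = -8h; matching it to the data gives h = 6, and then k = -5.
So s(t) = 4(t − 6)² − 5.
Hence h = 6.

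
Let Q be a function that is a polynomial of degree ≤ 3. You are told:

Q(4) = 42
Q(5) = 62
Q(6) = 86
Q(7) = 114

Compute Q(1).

6

First differences: 20, 24, 28. Second differences: 4, 4.
Level-2 differences are constant, so Q has degree 2.
Fitting a degree-2 polynomial gives Q(t) = 2t² + 2t + 2.
Then Q(1) = 6.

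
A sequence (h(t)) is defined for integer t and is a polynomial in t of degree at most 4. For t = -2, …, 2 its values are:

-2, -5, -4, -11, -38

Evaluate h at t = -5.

151

First differences: -3, 1, -7, -27. Second differences: 4, -8, -20. Third differences: -12, -12.
Level-3 differences are constant, so h has degree 3.
Fitting a degree-3 polynomial gives h(t) = -2t³ - 4t² - t - 4.
Then h(-5) = 151.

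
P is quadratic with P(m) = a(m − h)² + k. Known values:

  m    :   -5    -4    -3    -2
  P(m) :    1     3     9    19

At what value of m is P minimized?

First differences 2, 6, 10; second difference 4 = 2a, so a = 2.
Expanding, the m-coefficient is −2ah = -4h; matching it to the data gives h = -5, and then k = 1.
So P(m) = 2(m + 5)² + 1.
Hence h = -5.

-5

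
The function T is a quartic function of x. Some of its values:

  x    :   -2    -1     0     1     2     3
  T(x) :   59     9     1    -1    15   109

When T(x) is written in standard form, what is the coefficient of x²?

1

First differences: -50, -8, -2, 16, 94. Second differences: 42, 6, 18, 78. Third differences: -36, 12, 60. Fourth differences: 48, 48.
Level-4 differences are constant, so T has degree 4.
Fitting a degree-4 polynomial gives T(x) = 2x^4 - 2x³ + x² - 3x + 1.
The coefficient of x² is 1.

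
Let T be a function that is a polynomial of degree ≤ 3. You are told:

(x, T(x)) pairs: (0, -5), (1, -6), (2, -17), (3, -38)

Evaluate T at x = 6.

First differences: -1, -11, -21. Second differences: -10, -10.
Level-2 differences are constant, so T has degree 2.
Fitting a degree-2 polynomial gives T(x) = -5x² + 4x - 5.
Then T(6) = -161.

-161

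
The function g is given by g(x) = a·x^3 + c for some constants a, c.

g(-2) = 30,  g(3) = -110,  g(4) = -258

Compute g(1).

-6

From g(-2) = 30 and g(3) = -110: -8a + c = 30 and 27a + c = -110.
Subtracting: 35a = -140, so a = -4; then c = 30 − (-4)·(-8) = -2.
So g(x) = -4x³ − 2, and g(1) = -6.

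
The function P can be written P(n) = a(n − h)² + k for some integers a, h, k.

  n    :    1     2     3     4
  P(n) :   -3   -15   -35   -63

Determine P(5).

-99

First differences -12, -20, -28; second difference -8 = 2a, so a = -4.
Expanding, the n-coefficient is −2ah = 8h; matching it to the data gives h = 0, and then k = 1.
So P(n) = -4(n + 0)² + 1.
P(5) = -4·5² + 1 = -99.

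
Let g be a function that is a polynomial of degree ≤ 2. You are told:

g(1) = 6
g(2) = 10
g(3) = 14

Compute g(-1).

Write g(m) = am² + bm + c; the 3 given values yield a linear system in the 3 coefficients.
Solving, the leading coefficient vanishes, and g(m) = 4m + 2.
Then g(-1) = -2.

-2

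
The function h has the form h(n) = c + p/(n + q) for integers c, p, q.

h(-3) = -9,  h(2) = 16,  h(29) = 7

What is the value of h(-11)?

(h(n) − c)(n + q) = p for each data point; the three points give a linear system in c and q, then p follows.
Solving: c = 6, q = 1, p = 30, so h(n) = 6 + 30/(n + 1).
Then h(-11) = 6 + 30/(-10) = 3.

3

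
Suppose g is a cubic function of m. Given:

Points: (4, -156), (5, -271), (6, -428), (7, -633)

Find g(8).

Write g(m) = am³ + bm² + cm + d; the 4 given values yield a linear system in the 4 coefficients.
Solving, g(m) = -m³ - 6m² + 4.
Then g(8) = -892.

-892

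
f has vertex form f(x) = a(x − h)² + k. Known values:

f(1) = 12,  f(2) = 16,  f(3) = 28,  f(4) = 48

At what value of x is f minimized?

1

First differences 4, 12, 20; second difference 8 = 2a, so a = 4.
Expanding, the x-coefficient is −2ah = -8h; matching it to the data gives h = 1, and then k = 12.
So f(x) = 4(x − 1)² + 12.
Hence h = 1.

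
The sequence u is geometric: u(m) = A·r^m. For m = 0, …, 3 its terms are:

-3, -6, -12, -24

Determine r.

2

Consecutive ratio: -6/(-3) = 2, and -12/(-6) = 2, so r = 2.
Then A·2^0 = -3 gives A = -3, and u(m) = -3·2^m.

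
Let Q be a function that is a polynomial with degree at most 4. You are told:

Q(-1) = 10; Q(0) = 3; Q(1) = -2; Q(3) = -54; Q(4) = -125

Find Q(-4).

Write Q(n) = an^4 + bn³ + cn² + dn + e; the 5 given values yield a linear system in the 5 coefficients.
Solving, the leading coefficient vanishes, and Q(n) = -2n³ + n² - 4n + 3.
Then Q(-4) = 163.

163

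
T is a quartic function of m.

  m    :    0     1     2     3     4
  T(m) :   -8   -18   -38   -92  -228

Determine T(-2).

Write T(m) = am^4 + bm³ + cm² + dm + e; the 5 given values yield a linear system in the 5 coefficients.
Solving, T(m) = -m^4 + 2m³ - 4m² - 7m - 8.
Then T(-2) = -42.

-42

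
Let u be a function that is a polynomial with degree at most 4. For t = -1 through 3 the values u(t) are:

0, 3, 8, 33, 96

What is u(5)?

408

Write u(t) = at^4 + bt³ + ct² + dt + e; the 5 given values yield a linear system in the 5 coefficients.
Solving, the leading coefficient vanishes, and u(t) = 3t³ + t² + t + 3.
Then u(5) = 408.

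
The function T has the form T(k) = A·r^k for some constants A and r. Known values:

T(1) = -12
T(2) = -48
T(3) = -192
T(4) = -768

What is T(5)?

Consecutive ratio: -48/(-12) = 4, and -192/(-48) = 4, so r = 4.
Then A·4^1 = -12 gives A = -3, and T(k) = -3·4^k.
T(5) = -3·4^5 = -3072.

-3072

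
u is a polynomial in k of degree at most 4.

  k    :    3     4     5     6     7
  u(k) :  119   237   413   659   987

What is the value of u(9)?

1937

First differences: 118, 176, 246, 328. Second differences: 58, 70, 82. Third differences: 12, 12.
Level-3 differences are constant, so u has degree 3.
Fitting a degree-3 polynomial gives u(k) = 2k³ + 5k² + 9k - 7.
Then u(9) = 1937.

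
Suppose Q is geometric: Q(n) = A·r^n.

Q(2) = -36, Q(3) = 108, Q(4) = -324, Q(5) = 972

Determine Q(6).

Consecutive ratio: 108/(-36) = -3, and -324/108 = -3, so r = -3.
Then A·(-3)^2 = -36 gives A = -4, and Q(n) = -4·(-3)^n.
Q(6) = -4·(-3)^6 = -2916.

-2916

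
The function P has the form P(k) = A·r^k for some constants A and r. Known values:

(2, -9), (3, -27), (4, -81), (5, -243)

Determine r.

3

Consecutive ratio: -27/(-9) = 3, and -81/(-27) = 3, so r = 3.
Then A·3^2 = -9 gives A = -1, and P(k) = -1·3^k.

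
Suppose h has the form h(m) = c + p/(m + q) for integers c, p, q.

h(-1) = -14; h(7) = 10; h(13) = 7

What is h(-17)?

2

(h(m) − c)(m + q) = p for each data point; the three points give a linear system in c and q, then p follows.
Solving: c = 4, q = -1, p = 36, so h(m) = 4 + 36/(m − 1).
Then h(-17) = 4 + 36/(-18) = 2.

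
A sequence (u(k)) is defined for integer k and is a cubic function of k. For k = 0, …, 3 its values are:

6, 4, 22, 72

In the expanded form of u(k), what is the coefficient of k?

-8

Write u(k) = ak³ + bk² + ck + d; the 4 given values yield a linear system in the 4 coefficients.
Solving, u(k) = 2k³ + 4k² - 8k + 6.
The coefficient of k is -8.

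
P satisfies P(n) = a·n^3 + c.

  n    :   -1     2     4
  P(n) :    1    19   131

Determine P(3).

From P(-1) = 1 and P(2) = 19: -1a + c = 1 and 8a + c = 19.
Subtracting: 9a = 18, so a = 2; then c = 1 − 2·(-1) = 3.
So P(n) = 2n³ + 3, and P(3) = 57.

57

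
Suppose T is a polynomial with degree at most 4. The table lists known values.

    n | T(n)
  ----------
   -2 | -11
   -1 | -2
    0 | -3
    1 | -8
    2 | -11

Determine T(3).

-6

Write T(n) = an^4 + bn³ + cn² + dn + e; the 5 given values yield a linear system in the 5 coefficients.
Solving, the leading coefficient vanishes, and T(n) = n³ - 2n² - 4n - 3.
Then T(3) = -6.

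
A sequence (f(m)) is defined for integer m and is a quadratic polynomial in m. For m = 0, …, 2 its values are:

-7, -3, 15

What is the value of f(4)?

Write f(m) = am² + bm + c; the 3 given values yield a linear system in the 3 coefficients.
Solving, f(m) = 7m² - 3m - 7.
Then f(4) = 93.

93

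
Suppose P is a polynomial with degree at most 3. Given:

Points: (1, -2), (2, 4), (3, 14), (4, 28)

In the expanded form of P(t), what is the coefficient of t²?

2

First differences: 6, 10, 14. Second differences: 4, 4.
Level-2 differences are constant, so P has degree 2.
Fitting a degree-2 polynomial gives P(t) = 2t² - 4.
The coefficient of t² is 2.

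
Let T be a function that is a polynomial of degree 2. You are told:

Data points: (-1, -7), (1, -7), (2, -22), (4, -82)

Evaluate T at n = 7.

-247

Write T(n) = an² + bn + c; the 4 given values yield a linear system in the 3 coefficients.
Solving, T(n) = -5n² - 2.
Then T(7) = -247.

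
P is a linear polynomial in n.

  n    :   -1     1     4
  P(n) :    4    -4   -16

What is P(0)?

Write P(n) = an + b; the 3 given values yield a linear system in the 2 coefficients.
Solving, P(n) = -4n.
The constant term is P(0) = 0.

0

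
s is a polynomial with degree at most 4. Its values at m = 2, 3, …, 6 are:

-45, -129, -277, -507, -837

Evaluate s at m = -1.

First differences: -84, -148, -230, -330. Second differences: -64, -82, -100. Third differences: -18, -18.
Level-3 differences are constant, so s has degree 3.
Fitting a degree-3 polynomial gives s(m) = -3m³ - 5m² - 2m + 3.
Then s(-1) = 3.

3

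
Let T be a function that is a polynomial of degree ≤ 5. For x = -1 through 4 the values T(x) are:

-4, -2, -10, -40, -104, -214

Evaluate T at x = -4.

First differences: 2, -8, -30, -64, -110. Second differences: -10, -22, -34, -46. Third differences: -12, -12, -12.
Level-3 differences are constant, so T has degree 3.
Fitting a degree-3 polynomial gives T(x) = -2x³ - 5x² - x - 2.
Then T(-4) = 50.

50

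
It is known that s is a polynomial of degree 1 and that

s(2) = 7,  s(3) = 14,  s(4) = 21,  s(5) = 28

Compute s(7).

First differences: 7, 7, 7.
Level-1 differences are constant, so s has degree 1.
Fitting a degree-1 polynomial gives s(k) = 7k - 7.
Then s(7) = 42.

42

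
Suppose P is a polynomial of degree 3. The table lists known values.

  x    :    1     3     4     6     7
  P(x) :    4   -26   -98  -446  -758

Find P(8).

Write P(x) = ax³ + bx² + cx + d; the 5 given values yield a linear system in the 4 coefficients.
Solving, P(x) = -3x³ + 5x² + 4x - 2.
Then P(8) = -1186.

-1186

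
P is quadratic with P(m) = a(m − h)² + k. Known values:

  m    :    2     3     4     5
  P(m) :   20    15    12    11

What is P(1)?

27

First differences -5, -3, -1; second difference 2 = 2a, so a = 1.
Expanding, the m-coefficient is −2ah = -2h; matching it to the data gives h = 5, and then k = 11.
So P(m) = 1(m − 5)² + 11.
P(1) = 1·(-4)² + 11 = 27.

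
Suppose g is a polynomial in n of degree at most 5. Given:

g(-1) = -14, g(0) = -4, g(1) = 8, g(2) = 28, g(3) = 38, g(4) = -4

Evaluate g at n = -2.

-52

First differences: 10, 12, 20, 10, -42. Second differences: 2, 8, -10, -52. Third differences: 6, -18, -42. Fourth differences: -24, -24.
Level-4 differences are constant, so g has degree 4.
Fitting a degree-4 polynomial gives g(n) = -n^4 + 3n³ + 2n² + 8n - 4.
Then g(-2) = -52.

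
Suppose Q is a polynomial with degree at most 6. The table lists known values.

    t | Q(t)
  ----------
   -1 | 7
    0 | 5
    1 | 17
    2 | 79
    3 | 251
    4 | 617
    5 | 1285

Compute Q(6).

2387

First differences: -2, 12, 62, 172, 366, 668. Second differences: 14, 50, 110, 194, 302. Third differences: 36, 60, 84, 108. Fourth differences: 24, 24, 24.
Level-4 differences are constant, so Q has degree 4.
Fitting a degree-4 polynomial gives Q(t) = t^4 + 4t³ + 6t² + t + 5.
Then Q(6) = 2387.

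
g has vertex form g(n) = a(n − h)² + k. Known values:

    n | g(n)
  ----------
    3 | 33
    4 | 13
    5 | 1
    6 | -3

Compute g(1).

97

First differences -20, -12, -4; second difference 8 = 2a, so a = 4.
Expanding, the n-coefficient is −2ah = -8h; matching it to the data gives h = 6, and then k = -3.
So g(n) = 4(n − 6)² − 3.
g(1) = 4·(-5)² − 3 = 97.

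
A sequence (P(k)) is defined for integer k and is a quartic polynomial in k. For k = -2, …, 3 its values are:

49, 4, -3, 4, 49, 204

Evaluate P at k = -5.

First differences: -45, -7, 7, 45, 155. Second differences: 38, 14, 38, 110. Third differences: -24, 24, 72. Fourth differences: 48, 48.
Level-4 differences are constant, so P has degree 4.
Fitting a degree-4 polynomial gives P(k) = 2k^4 + 5k² - 3.
Then P(-5) = 1372.

1372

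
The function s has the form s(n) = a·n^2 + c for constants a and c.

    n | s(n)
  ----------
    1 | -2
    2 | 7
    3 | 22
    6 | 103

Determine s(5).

70

From s(1) = -2 and s(2) = 7: 1a + c = -2 and 4a + c = 7.
Subtracting: 3a = 9, so a = 3; then c = -2 − 3·1 = -5.
So s(n) = 3n² − 5, and s(5) = 70.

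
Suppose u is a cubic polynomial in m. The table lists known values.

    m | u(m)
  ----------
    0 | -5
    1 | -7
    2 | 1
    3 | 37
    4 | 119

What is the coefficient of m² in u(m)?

Write u(m) = am³ + bm² + cm + d; the 5 given values yield a linear system in the 4 coefficients.
Solving, u(m) = 3m³ - 4m² - m - 5.
The coefficient of m² is -4.

-4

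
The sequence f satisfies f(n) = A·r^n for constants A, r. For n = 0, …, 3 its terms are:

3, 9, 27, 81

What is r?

Consecutive ratio: 9/3 = 3, and 27/9 = 3, so r = 3.
Then A·3^0 = 3 gives A = 3, and f(n) = 3·3^n.

3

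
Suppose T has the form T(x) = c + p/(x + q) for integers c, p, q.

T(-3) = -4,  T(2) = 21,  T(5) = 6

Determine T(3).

11

(T(x) − c)(x + q) = p for each data point; the three points give a linear system in c and q, then p follows.
Solving: c = 1, q = -1, p = 20, so T(x) = 1 + 20/(x − 1).
Then T(3) = 1 + 20/2 = 11.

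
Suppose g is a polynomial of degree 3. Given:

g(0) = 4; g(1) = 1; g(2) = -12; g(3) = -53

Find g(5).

Write g(k) = ak³ + bk² + ck + d; the 4 given values yield a linear system in the 4 coefficients.
Solving, g(k) = -3k³ + 4k² - 4k + 4.
Then g(5) = -291.

-291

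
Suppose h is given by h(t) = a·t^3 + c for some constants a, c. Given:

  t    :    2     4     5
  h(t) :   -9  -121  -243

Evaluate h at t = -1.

From h(2) = -9 and h(4) = -121: 8a + c = -9 and 64a + c = -121.
Subtracting: 56a = -112, so a = -2; then c = -9 − (-2)·8 = 7.
So h(t) = -2t³ + 7, and h(-1) = 9.

9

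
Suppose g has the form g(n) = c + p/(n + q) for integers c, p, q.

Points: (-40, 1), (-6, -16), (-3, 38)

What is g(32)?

3

(g(n) − c)(n + q) = p for each data point; the three points give a linear system in c and q, then p follows.
Solving: c = 2, q = 4, p = 36, so g(n) = 2 + 36/(n + 4).
Then g(32) = 2 + 36/36 = 3.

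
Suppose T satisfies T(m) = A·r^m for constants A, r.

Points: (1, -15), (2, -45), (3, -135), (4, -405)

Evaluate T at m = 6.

-3645

Consecutive ratio: -45/(-15) = 3, and -135/(-45) = 3, so r = 3.
Then A·3^1 = -15 gives A = -5, and T(m) = -5·3^m.
T(6) = -5·3^6 = -3645.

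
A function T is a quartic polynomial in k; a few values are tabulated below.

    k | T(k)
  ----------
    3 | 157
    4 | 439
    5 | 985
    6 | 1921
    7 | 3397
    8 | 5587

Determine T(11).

18541

Write T(k) = ak^4 + bk³ + ck² + dk + e; the 6 given values yield a linear system in the 5 coefficients.
Solving, T(k) = k^4 + 3k³ - k² + 3k - 5.
Then T(11) = 18541.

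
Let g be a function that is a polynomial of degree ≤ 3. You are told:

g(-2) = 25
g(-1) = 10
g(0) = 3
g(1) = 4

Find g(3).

30

First differences: -15, -7, 1. Second differences: 8, 8.
Level-2 differences are constant, so g has degree 2.
Fitting a degree-2 polynomial gives g(t) = 4t² - 3t + 3.
Then g(3) = 30.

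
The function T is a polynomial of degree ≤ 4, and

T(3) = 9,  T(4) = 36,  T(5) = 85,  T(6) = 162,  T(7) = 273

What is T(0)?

0

Write T(x) = ax^4 + bx³ + cx² + dx + e; the 5 given values yield a linear system in the 5 coefficients.
Solving, the leading coefficient vanishes, and T(x) = x³ - x² - 3x.
The constant term is T(0) = 0.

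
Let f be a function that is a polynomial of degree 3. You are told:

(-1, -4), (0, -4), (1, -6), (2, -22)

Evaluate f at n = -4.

Write f(n) = an³ + bn² + cn + d; the 4 given values yield a linear system in the 4 coefficients.
Solving, f(n) = -2n³ - n² + n - 4.
Then f(-4) = 104.

104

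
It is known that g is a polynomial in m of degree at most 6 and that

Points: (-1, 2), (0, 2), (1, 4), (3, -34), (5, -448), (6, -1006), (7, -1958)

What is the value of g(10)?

Write g(m) = am^6 + bm^5 + cm^4 + dm³ + em² + pm + q; the 7 given values yield a linear system in the 7 coefficients.
Solving, the top 2 coefficients vanish, and g(m) = -m^4 + m³ + 2m² + 2.
Then g(10) = -8798.

-8798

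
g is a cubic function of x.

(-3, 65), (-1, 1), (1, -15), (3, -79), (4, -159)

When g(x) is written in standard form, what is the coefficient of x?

-6

Write g(x) = ax³ + bx² + cx + d; the 5 given values yield a linear system in the 4 coefficients.
Solving, g(x) = -2x³ - 6x - 7.
The coefficient of x is -6.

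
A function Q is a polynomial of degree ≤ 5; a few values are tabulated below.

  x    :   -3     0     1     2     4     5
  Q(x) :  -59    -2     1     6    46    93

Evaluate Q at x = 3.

19

Write Q(x) = ax^5 + bx^4 + cx³ + dx² + ex + p; the 6 given values yield a linear system in the 6 coefficients.
Solving, the top 2 coefficients vanish, and Q(x) = x³ - 2x² + 4x - 2.
Then Q(3) = 19.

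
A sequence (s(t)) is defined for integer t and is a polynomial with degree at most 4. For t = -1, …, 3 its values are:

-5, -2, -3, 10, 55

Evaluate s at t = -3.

First differences: 3, -1, 13, 45. Second differences: -4, 14, 32. Third differences: 18, 18.
Level-3 differences are constant, so s has degree 3.
Fitting a degree-3 polynomial gives s(t) = 3t³ - 2t² - 2t - 2.
Then s(-3) = -95.

-95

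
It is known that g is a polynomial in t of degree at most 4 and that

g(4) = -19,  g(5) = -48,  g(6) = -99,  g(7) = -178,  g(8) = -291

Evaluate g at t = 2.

First differences: -29, -51, -79, -113. Second differences: -22, -28, -34. Third differences: -6, -6.
Level-3 differences are constant, so g has degree 3.
Fitting a degree-3 polynomial gives g(t) = -t³ + 4t² - 4t - 3.
Then g(2) = -3.

-3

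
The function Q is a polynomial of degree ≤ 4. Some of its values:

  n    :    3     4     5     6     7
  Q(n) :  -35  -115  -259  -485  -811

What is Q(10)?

-2569

First differences: -80, -144, -226, -326. Second differences: -64, -82, -100. Third differences: -18, -18.
Level-3 differences are constant, so Q has degree 3.
Fitting a degree-3 polynomial gives Q(n) = -3n³ + 4n² + 3n + 1.
Then Q(10) = -2569.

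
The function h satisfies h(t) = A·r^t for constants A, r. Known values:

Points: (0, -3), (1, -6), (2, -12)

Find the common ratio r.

Consecutive ratio: -6/(-3) = 2, and -12/(-6) = 2, so r = 2.
Then A·2^0 = -3 gives A = -3, and h(t) = -3·2^t.

2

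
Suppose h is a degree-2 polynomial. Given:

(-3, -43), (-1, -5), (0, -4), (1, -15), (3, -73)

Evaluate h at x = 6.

Write h(x) = ax² + bx + c; the 5 given values yield a linear system in the 3 coefficients.
Solving, h(x) = -6x² - 5x - 4.
Then h(6) = -250.

-250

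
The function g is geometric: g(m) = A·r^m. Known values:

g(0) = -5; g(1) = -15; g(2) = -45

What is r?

3

Consecutive ratio: -15/(-5) = 3, and -45/(-15) = 3, so r = 3.
Then A·3^0 = -5 gives A = -5, and g(m) = -5·3^m.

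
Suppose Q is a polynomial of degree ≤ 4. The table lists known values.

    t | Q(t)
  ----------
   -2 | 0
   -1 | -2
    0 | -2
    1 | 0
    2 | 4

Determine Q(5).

28

First differences: -2, 0, 2, 4. Second differences: 2, 2, 2.
Level-2 differences are constant, so Q has degree 2.
Fitting a degree-2 polynomial gives Q(t) = t² + t - 2.
Then Q(5) = 28.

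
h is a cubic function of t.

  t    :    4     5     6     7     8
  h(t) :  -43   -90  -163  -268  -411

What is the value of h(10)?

First differences: -47, -73, -105, -143. Second differences: -26, -32, -38. Third differences: -6, -6.
Level-3 differences are constant, so h has degree 3.
Fitting a degree-3 polynomial gives h(t) = -t³ + 2t² - 4t + 5.
Then h(10) = -835.

-835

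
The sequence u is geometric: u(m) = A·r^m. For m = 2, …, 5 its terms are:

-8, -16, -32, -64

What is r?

2

Consecutive ratio: -16/(-8) = 2, and -32/(-16) = 2, so r = 2.
Then A·2^2 = -8 gives A = -2, and u(m) = -2·2^m.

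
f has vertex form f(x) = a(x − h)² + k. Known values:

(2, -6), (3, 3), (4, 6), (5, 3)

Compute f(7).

First differences 9, 3, -3; second difference -6 = 2a, so a = -3.
Expanding, the x-coefficient is −2ah = 6h; matching it to the data gives h = 4, and then k = 6.
So f(x) = -3(x − 4)² + 6.
f(7) = -3·3² + 6 = -21.

-21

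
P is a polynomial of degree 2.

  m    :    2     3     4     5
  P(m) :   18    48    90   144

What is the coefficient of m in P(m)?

Write P(m) = am² + bm + c; the 4 given values yield a linear system in the 3 coefficients.
Solving, P(m) = 6m² - 6.
The coefficient of m is 0.

0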